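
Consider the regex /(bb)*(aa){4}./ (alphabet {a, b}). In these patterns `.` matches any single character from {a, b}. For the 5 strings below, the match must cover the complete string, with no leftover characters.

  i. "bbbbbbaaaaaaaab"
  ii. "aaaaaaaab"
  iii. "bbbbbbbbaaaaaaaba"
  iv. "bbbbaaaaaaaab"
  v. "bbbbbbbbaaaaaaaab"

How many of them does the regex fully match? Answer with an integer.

4

i → match
ii. "aaaaaaaab" → match
iii → no match
iv → match
v → match
Total matched: 4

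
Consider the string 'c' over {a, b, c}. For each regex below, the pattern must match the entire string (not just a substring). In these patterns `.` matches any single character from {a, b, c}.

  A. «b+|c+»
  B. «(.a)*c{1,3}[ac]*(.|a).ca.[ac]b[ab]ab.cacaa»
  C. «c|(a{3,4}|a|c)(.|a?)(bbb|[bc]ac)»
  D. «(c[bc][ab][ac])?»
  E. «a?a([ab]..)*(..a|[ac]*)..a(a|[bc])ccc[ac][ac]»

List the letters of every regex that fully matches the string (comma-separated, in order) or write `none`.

A, C

A → match
B → no match — must end with 'cacaa'
C → match
D → no match
E → no match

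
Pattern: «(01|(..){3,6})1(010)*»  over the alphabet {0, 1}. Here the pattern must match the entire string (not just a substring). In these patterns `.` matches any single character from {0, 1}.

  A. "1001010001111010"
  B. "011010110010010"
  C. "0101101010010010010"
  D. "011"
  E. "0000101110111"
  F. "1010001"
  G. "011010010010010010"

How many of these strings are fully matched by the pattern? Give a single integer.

6

A → match
B → no match
C → match
D → match
E → match
F → match
G → match
Total matched: 6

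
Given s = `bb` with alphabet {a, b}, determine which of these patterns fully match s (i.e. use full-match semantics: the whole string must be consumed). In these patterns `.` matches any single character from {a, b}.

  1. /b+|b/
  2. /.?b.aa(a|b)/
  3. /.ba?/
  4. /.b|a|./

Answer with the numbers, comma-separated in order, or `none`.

1 → match
2 → no match
3 → match
4 → match

1, 3, 4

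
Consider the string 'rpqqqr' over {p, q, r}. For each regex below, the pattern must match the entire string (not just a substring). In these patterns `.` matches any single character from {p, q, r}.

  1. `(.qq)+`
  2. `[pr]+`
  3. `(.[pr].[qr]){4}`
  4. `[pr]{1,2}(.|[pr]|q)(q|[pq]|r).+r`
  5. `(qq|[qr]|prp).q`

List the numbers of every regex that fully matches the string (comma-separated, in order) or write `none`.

1 → no match — must end with 'qq'
2 → no match
3 → no match
4 → match
5 → no match — must end with 'q'

4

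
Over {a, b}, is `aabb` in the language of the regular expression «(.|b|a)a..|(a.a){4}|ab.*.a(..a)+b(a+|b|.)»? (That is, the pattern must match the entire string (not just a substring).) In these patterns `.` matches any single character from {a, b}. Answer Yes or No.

Yes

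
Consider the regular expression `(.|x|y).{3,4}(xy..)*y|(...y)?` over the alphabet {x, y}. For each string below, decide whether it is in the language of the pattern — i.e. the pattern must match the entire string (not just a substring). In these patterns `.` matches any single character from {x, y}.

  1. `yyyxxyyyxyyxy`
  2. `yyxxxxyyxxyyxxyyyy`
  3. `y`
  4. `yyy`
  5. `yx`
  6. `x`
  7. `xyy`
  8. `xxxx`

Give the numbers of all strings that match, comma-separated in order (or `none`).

1, 2

1 → match
2 → match
3. `y` → no match
4. `yyy` → no match
5. `yx` → no match
6. `x` → no match
7. `xyy` → no match
8. `xxxx` → no match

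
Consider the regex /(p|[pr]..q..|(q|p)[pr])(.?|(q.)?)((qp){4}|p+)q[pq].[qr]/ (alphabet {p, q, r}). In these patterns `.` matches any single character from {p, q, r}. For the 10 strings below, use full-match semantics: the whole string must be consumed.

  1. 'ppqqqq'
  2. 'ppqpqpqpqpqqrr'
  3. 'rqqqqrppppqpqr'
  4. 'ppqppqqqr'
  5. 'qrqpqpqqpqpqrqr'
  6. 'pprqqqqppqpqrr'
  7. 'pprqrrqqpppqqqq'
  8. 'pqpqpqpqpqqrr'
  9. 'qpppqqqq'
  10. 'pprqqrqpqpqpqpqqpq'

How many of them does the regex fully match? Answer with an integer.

8

1 → match
2 → match
3 → match
4 → match
5 → no match
6 → no match
7 → match
8 → match
9 → match
10 → match
Total matched: 8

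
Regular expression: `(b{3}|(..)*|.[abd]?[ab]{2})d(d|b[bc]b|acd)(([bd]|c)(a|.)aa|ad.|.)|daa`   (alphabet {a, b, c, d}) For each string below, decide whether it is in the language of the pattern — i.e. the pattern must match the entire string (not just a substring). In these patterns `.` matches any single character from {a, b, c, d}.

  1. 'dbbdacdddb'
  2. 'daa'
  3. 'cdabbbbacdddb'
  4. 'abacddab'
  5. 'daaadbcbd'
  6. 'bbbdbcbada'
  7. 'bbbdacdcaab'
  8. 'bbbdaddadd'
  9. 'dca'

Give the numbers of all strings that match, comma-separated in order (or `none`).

1 → no match
2 → match
3 → match
4 → no match
5 → match
6 → match
7 → no match
8 → no match
9 → no match

2, 3, 5, 6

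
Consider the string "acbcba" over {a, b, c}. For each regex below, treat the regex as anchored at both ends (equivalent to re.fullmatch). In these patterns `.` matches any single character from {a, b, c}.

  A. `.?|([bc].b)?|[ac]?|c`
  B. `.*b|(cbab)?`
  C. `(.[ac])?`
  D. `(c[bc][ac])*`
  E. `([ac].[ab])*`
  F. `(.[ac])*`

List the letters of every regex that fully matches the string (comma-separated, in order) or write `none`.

E, F

A → no match
B → no match
C → no match
D → no match
E → match
F → match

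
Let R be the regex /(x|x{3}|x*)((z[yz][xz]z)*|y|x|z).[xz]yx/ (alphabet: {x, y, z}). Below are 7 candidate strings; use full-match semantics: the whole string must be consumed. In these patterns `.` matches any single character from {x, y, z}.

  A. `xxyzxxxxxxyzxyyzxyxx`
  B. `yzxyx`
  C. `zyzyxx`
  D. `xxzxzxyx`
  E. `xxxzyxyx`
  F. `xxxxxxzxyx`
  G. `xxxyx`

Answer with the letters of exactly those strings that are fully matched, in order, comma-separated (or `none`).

A → no match — must end with `yx`
B → match
C → no match — must end with `yx`
D → no match
E → match
F → match
G → match

B, E, F, G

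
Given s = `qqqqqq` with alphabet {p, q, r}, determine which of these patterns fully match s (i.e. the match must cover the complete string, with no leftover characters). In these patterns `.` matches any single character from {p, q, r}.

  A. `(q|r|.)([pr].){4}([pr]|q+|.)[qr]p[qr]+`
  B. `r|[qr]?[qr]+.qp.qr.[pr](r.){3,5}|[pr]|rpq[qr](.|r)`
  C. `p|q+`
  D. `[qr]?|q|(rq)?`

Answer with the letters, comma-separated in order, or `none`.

A → no match
B → no match
C → match
D → no match

C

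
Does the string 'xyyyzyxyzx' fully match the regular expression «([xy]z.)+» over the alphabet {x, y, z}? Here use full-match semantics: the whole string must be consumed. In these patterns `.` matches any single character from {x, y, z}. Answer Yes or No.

No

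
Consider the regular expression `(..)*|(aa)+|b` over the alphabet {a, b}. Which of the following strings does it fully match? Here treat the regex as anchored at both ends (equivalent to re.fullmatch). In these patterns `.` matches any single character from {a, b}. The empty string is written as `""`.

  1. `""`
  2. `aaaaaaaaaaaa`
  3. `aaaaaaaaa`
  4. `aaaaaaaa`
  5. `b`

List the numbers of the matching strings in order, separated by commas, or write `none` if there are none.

1 → match
2 → match
3 → no match
4 → match
5 → match

1, 2, 4, 5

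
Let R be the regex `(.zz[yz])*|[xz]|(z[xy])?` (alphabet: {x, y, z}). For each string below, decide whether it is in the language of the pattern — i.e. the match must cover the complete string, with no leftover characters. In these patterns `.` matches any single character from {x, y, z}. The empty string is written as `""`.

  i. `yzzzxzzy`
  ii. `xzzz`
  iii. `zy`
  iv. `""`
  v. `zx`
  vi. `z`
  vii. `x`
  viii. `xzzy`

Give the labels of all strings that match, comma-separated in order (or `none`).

i → match
ii → match
iii → match
iv → match
v → match
vi → match
vii → match
viii → match

i, ii, iii, iv, v, vi, vii, viii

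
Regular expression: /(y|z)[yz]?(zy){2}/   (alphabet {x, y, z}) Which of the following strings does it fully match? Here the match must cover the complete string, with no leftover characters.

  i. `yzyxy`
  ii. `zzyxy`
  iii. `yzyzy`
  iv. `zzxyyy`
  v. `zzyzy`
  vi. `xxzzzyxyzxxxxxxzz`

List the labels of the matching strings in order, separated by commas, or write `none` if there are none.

i. `yzyxy` → no match — must end with `zy`
ii. `zzyxy` → no match — must end with `zy`
iii. `yzyzy` → match
iv. `zzxyyy` → no match — must end with `zy`
v. `zzyzy` → match
vi → no match — must end with `zy`

iii, v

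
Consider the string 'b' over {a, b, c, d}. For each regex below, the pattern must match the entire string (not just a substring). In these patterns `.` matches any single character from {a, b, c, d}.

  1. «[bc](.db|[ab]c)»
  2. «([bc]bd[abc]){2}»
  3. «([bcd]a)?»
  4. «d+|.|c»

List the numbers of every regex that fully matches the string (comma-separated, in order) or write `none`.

4

1 → no match
2 → no match
3 → no match
4 → match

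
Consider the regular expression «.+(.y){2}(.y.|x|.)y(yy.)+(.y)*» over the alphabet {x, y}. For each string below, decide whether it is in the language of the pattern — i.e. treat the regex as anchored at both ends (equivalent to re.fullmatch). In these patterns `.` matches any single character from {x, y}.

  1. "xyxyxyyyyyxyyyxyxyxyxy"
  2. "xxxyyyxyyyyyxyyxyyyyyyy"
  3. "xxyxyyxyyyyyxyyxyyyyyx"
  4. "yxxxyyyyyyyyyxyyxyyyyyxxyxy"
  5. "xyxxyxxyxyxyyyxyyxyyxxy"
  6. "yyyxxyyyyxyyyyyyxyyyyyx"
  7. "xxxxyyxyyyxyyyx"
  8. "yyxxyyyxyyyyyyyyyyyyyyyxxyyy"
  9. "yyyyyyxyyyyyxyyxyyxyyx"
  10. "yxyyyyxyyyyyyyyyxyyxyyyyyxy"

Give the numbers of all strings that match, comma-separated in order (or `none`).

1 → match
2 → match
3 → match
4 → match
5 → match
6 → match
7 → match
8 → match
9 → match
10 → match

1, 2, 3, 4, 5, 6, 7, 8, 9, 10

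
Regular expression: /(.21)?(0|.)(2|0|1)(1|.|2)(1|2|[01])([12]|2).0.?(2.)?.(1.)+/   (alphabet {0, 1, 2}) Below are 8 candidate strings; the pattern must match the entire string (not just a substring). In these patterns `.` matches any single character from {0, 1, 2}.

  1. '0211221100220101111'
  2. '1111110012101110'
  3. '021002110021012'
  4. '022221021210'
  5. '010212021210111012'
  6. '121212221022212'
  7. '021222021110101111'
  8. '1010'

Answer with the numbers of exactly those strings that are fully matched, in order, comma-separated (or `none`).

1, 2, 3, 4, 5, 6, 7

1 → match
2 → match
3 → match
4 → match
5 → match
6 → match
7 → match
8 → no match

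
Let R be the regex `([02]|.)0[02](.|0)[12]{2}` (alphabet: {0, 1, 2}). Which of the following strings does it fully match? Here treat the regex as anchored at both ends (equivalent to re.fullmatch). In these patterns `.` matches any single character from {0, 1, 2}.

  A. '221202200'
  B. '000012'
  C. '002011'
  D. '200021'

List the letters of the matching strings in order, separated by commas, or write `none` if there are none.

A → no match
B → match
C → match
D → match

B, C, D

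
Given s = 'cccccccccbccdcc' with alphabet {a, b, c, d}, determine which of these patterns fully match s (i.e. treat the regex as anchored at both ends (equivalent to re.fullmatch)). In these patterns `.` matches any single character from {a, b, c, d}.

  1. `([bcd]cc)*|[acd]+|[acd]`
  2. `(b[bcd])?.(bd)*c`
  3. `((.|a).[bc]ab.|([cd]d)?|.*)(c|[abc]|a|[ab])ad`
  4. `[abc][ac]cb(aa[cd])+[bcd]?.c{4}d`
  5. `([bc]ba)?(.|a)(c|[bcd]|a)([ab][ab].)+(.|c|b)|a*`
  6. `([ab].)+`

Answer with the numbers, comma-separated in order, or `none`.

1

1 → match
2 → no match
3 → no match — must end with 'ad'
4 → no match — must end with 'cd'
5 → no match
6 → no match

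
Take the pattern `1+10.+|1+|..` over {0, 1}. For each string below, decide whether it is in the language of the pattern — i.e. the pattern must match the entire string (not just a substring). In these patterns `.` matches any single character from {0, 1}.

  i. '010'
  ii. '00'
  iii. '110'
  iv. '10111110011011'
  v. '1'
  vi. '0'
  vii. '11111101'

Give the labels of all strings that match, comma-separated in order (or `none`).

i → no match
ii → match
iii → no match
iv → no match
v → match
vi → no match
vii → match

ii, v, vii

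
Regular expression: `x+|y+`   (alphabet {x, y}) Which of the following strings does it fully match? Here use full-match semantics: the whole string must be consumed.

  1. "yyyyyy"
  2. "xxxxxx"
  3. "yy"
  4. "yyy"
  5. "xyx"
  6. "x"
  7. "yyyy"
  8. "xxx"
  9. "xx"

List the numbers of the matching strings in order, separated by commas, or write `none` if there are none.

1, 2, 3, 4, 6, 7, 8, 9

1 → match
2 → match
3 → match
4 → match
5 → no match
6 → match
7 → match
8 → match
9 → match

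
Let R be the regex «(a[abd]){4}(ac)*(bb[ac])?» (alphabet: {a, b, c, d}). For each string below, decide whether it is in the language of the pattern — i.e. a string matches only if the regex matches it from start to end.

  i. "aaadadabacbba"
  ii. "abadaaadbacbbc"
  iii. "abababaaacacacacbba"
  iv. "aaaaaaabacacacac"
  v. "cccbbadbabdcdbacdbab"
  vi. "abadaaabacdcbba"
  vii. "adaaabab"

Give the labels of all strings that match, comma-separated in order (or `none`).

i, iii, iv, vii

i → match
ii → no match
iii → match
iv → match
v → no match — must start with "a"
vi → no match
vii → match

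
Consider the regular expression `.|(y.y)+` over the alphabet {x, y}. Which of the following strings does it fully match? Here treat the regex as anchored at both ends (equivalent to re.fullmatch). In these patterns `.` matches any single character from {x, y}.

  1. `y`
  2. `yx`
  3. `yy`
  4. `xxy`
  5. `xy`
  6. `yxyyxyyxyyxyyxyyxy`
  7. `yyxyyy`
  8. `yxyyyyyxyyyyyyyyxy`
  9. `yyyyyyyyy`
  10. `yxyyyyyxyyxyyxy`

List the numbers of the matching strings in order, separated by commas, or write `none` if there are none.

1 → match
2 → no match
3 → no match
4 → no match
5 → no match
6 → match
7 → no match
8 → match
9 → match
10 → match

1, 6, 8, 9, 10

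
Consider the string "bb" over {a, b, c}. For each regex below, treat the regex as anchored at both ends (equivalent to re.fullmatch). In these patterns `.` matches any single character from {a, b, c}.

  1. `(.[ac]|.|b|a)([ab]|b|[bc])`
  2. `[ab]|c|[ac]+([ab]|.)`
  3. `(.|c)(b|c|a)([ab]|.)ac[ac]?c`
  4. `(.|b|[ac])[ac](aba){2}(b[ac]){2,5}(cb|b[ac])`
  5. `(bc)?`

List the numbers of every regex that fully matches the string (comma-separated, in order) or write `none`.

1

1 → match
2 → no match
3 → no match — must end with "c"
4 → no match
5 → no match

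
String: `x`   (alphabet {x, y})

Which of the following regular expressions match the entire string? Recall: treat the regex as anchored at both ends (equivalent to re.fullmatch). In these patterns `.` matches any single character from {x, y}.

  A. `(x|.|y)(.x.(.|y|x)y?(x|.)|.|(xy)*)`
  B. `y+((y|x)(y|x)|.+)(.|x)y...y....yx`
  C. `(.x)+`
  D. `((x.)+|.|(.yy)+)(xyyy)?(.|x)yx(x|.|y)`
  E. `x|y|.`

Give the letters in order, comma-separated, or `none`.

A → match
B → no match — must start with `y`
C → no match
D → no match
E → match

A, E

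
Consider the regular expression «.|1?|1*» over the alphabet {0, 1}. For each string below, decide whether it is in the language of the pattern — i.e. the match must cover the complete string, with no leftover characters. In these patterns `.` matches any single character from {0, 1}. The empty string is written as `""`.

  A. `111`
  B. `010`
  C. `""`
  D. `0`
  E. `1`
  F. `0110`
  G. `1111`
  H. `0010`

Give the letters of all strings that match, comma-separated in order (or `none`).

A, C, D, E, G

A → match
B → no match
C → match
D → match
E → match
F → no match
G → match
H → no match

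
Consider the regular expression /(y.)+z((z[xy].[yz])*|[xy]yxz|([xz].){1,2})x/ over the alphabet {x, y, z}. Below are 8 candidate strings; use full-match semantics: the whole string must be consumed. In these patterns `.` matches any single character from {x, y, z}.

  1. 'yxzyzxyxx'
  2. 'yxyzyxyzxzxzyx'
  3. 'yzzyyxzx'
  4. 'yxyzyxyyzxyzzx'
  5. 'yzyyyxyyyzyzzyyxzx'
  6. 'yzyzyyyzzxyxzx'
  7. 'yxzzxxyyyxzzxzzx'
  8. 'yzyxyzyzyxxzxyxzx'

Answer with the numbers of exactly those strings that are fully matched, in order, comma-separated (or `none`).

1 → no match
2 → no match
3 → match
4 → match
5 → match
6 → match
7 → no match
8 → no match

3, 4, 5, 6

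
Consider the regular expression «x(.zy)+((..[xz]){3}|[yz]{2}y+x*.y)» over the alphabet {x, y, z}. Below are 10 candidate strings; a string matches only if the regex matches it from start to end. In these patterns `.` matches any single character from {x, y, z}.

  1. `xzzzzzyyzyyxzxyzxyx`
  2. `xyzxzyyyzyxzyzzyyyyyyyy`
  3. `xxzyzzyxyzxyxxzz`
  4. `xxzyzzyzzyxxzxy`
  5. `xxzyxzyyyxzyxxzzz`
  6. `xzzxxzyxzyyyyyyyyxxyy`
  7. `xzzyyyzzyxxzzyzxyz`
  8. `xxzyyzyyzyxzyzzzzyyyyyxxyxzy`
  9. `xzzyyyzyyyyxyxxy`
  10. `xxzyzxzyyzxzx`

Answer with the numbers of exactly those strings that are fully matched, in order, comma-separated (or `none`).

1 → no match
2 → no match
3 → match
4 → no match
5 → no match
6 → no match
7 → no match
8 → no match
9 → no match
10 → match

3, 10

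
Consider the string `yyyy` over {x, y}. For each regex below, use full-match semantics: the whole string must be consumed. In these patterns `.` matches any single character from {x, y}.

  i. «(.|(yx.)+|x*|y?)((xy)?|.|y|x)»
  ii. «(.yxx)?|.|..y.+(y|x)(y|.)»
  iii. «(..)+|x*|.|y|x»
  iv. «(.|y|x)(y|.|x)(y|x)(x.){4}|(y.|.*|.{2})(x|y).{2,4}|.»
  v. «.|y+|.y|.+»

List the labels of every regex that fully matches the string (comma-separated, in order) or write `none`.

iii, iv, v

i → no match
ii → no match
iii → match
iv → match
v → match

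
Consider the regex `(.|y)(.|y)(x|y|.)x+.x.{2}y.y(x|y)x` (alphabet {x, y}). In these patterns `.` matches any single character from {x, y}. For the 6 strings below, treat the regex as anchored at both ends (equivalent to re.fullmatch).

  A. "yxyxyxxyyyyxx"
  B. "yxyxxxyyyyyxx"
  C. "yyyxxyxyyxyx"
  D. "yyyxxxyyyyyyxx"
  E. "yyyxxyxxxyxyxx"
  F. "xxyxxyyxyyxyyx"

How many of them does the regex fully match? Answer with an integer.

A → match
B → match
C → no match
D → no match
E → match
F → no match
Total matched: 3

3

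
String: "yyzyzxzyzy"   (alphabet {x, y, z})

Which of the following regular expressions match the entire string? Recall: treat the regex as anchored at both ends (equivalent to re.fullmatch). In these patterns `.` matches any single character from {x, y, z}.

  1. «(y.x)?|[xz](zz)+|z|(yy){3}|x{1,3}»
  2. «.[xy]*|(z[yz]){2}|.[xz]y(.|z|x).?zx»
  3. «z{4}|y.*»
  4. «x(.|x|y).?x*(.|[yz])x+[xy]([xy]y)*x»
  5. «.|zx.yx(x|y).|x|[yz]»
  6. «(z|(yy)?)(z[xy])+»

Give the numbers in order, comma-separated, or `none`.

1 → no match
2 → no match
3 → match
4 → no match — must start with "x"
5 → no match
6 → match

3, 6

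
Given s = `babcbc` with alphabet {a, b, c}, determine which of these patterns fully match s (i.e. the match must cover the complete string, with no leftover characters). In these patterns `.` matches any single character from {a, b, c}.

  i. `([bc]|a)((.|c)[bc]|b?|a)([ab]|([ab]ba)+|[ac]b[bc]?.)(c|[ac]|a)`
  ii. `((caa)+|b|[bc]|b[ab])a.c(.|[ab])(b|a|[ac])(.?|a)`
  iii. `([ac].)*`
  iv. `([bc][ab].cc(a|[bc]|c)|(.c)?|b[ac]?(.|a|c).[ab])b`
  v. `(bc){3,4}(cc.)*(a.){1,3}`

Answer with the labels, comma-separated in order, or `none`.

i → match
ii → match
iii → no match
iv → no match — must end with `b`
v → no match — must start with `bc`

i, ii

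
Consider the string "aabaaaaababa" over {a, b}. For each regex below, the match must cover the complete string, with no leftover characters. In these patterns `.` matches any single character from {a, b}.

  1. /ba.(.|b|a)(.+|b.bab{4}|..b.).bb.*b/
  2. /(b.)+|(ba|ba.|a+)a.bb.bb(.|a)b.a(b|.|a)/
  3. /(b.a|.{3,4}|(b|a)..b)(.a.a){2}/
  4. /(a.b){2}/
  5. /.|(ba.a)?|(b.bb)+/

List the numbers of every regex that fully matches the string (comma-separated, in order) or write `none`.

1 → no match — must start with "ba"
2 → no match
3 → match
4 → no match — must end with "b"
5 → no match

3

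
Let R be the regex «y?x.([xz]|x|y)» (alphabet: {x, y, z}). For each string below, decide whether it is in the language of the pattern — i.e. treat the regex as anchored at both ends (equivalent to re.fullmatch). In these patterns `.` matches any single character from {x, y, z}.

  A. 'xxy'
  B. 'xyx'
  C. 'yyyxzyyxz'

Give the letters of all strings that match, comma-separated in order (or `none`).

A, B

A → match
B → match
C → no match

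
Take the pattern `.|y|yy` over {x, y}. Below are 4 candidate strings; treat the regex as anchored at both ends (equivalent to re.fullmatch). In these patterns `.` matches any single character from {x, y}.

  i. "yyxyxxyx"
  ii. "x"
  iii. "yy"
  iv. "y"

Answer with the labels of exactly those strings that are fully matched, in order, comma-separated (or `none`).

i. "yyxyxxyx" → no match
ii. "x" → match
iii. "yy" → match
iv. "y" → match

ii, iii, iv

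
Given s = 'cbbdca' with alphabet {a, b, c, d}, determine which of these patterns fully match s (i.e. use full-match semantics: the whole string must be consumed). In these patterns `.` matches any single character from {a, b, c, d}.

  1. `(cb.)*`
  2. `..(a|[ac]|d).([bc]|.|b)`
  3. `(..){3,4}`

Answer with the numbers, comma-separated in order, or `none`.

3

1 → no match
2 → no match
3 → match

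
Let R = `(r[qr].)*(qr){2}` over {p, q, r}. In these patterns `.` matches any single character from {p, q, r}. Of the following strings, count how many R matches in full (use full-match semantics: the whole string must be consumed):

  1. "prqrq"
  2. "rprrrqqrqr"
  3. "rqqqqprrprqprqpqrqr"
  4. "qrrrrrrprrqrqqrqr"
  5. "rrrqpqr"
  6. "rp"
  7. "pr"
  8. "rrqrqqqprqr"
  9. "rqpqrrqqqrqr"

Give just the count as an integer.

1 → no match — must end with "qr"
2 → no match
3 → no match
4 → no match
5 → no match
6 → no match — must end with "qr"
7 → no match — must end with "qr"
8 → no match
9 → no match
Total matched: 0

0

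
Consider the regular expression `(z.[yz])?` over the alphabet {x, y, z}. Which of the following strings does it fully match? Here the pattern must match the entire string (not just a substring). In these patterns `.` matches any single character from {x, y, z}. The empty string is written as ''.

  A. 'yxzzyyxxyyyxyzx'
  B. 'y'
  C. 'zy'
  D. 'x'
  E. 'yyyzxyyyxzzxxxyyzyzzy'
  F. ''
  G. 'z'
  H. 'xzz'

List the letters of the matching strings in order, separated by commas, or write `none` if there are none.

F

A → no match
B → no match
C → no match
D → no match
E → no match
F → match
G → no match
H → no match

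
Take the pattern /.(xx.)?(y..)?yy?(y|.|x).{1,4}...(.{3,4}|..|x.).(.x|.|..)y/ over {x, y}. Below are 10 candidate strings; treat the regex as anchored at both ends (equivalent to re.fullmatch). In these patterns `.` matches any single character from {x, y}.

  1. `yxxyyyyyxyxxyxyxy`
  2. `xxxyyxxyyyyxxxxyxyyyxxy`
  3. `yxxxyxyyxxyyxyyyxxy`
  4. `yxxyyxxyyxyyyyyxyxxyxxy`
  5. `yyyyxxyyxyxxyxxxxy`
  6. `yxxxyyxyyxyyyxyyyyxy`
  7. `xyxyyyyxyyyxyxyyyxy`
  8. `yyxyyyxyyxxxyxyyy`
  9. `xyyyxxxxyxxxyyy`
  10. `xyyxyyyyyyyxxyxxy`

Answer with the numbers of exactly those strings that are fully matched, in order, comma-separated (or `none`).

1 → match
2 → match
3 → match
4 → match
5 → match
6 → match
7 → match
8 → match
9 → match
10 → match

1, 2, 3, 4, 5, 6, 7, 8, 9, 10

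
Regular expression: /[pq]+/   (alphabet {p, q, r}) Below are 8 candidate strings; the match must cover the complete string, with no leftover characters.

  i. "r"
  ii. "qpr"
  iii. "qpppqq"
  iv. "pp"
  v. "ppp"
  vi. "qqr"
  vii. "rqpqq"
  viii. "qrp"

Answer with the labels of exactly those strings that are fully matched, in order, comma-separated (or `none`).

iii, iv, v

i. "r" → no match
ii. "qpr" → no match
iii. "qpppqq" → match
iv. "pp" → match
v. "ppp" → match
vi. "qqr" → no match
vii. "rqpqq" → no match
viii. "qrp" → no match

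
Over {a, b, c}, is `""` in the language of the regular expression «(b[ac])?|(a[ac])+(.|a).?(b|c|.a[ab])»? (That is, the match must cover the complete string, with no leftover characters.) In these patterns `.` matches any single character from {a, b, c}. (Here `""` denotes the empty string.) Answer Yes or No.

Yes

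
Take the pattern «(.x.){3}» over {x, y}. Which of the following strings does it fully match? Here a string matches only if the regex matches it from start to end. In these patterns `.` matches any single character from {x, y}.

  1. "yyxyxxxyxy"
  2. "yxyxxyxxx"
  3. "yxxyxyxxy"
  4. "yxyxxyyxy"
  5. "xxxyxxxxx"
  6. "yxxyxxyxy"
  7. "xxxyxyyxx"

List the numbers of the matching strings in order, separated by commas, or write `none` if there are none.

2, 3, 4, 5, 6, 7

1 → no match
2 → match
3 → match
4 → match
5 → match
6 → match
7 → match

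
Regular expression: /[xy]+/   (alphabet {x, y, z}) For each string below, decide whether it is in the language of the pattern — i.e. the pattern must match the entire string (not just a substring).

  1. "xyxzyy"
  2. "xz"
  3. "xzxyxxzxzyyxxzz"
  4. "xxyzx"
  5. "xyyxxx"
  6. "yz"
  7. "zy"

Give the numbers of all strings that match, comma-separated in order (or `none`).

5

1 → no match
2 → no match
3 → no match
4 → no match
5 → match
6 → no match
7 → no match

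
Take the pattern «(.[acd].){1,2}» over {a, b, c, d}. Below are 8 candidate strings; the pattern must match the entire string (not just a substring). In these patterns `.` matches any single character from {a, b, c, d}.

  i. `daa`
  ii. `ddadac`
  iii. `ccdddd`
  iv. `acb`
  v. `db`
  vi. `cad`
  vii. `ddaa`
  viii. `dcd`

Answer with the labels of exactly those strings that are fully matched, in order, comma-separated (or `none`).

i, ii, iii, iv, vi, viii

i → match
ii → match
iii → match
iv → match
v → no match
vi → match
vii → no match
viii → match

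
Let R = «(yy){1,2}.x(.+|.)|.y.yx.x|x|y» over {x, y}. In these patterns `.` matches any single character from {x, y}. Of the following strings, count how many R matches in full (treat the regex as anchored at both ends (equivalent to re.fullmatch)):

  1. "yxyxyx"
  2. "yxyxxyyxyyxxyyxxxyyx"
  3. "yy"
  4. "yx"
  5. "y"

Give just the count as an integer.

1 → no match
2 → no match
3 → no match
4 → no match
5 → match
Total matched: 1

1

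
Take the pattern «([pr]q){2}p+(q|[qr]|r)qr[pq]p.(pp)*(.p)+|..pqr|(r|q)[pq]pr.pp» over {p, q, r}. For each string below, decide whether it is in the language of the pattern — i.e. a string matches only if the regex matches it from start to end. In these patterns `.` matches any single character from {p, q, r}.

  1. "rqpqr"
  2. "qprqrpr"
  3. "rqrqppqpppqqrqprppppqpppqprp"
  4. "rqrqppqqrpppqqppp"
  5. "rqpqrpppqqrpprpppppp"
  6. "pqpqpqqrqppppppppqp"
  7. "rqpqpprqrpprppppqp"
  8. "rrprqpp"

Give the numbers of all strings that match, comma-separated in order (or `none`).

1, 6, 7

1 → match
2 → no match
3 → no match
4 → no match
5 → no match
6 → match
7 → match
8 → no match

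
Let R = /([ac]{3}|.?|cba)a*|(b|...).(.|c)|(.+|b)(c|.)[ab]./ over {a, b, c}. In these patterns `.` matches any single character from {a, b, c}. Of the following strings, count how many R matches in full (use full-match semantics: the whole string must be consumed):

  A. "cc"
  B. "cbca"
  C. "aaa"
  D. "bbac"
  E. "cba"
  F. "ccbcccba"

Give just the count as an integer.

A → no match
B → no match
C → match
D → match
E → match
F → match
Total matched: 4

4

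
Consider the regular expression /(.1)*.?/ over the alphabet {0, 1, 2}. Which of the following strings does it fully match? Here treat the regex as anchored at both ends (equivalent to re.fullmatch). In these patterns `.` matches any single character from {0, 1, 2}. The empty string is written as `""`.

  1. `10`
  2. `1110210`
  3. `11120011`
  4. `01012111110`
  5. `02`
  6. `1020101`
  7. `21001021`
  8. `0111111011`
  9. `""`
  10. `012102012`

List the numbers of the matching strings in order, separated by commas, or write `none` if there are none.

4, 9

1 → no match
2 → no match
3 → no match
4 → match
5 → no match
6 → no match
7 → no match
8 → no match
9 → match
10 → no match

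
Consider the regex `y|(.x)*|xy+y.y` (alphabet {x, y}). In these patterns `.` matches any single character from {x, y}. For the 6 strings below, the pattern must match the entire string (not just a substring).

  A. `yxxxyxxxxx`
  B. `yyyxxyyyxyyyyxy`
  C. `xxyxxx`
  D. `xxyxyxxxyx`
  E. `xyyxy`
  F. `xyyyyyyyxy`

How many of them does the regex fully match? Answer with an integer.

5

A → match
B → no match
C → match
D → match
E → match
F → match
Total matched: 5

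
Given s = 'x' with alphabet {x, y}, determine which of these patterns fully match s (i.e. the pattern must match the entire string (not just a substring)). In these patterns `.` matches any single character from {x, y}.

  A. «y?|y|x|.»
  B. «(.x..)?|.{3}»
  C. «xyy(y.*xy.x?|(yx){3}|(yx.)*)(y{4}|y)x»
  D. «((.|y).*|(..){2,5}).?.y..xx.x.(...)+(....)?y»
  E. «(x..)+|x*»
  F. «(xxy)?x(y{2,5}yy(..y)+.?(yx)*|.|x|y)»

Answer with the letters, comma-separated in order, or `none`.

A, E

A → match
B → no match
C → no match — must start with 'xyy'
D → no match — must end with 'y'
E → match
F → no match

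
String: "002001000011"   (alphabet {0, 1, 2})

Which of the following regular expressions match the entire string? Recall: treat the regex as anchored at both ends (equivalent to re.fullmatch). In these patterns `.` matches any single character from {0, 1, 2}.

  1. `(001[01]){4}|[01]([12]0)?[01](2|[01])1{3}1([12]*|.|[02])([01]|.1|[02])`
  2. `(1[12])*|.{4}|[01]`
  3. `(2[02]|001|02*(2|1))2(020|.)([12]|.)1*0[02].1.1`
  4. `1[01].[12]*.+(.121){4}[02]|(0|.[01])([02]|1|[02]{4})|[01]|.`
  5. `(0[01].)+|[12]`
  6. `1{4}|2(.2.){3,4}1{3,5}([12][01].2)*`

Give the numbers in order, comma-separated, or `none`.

1 → no match
2 → no match
3 → no match
4 → no match
5 → match
6 → no match

5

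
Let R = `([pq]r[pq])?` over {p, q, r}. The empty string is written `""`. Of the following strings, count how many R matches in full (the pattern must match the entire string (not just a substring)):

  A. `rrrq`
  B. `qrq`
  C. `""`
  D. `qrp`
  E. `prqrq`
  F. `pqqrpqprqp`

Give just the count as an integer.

A → no match
B → match
C → match
D → match
E → no match
F → no match
Total matched: 3

3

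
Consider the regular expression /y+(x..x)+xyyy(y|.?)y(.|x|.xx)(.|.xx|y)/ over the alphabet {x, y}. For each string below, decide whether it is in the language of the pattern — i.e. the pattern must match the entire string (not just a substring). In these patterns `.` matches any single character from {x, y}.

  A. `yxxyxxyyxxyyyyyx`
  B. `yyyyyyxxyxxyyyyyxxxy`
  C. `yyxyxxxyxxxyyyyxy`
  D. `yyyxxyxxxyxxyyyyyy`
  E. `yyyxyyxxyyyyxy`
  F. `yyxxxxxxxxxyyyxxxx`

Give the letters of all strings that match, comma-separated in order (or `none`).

A, B, C, D, E

A → match
B → match
C → match
D → match
E → match
F → no match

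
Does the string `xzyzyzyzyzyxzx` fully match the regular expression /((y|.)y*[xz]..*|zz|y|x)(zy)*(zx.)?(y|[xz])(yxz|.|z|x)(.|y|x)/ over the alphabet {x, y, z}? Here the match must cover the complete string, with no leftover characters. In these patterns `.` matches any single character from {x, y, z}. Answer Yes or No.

Yes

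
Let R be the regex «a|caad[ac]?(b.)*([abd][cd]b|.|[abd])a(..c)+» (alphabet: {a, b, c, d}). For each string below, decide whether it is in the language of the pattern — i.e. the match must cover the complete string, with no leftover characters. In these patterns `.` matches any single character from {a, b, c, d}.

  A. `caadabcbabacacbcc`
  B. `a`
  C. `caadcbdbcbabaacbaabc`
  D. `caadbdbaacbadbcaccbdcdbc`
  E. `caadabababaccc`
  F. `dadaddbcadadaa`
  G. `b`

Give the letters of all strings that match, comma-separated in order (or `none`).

A, B, C, D, E

A → match
B → match
C → match
D → match
E → match
F → no match
G → no match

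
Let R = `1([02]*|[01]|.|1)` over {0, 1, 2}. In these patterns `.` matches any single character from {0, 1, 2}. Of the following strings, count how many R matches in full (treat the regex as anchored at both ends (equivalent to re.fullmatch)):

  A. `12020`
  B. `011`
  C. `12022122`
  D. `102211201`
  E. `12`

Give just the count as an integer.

A → match
B → no match — must start with `1`
C → no match
D → no match
E → match
Total matched: 2

2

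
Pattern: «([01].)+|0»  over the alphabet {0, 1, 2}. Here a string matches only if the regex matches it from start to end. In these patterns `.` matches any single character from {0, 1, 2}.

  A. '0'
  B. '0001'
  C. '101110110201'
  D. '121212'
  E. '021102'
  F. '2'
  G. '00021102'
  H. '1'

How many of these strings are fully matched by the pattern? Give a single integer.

6

A → match
B → match
C → match
D → match
E → match
F → no match
G → match
H → no match
Total matched: 6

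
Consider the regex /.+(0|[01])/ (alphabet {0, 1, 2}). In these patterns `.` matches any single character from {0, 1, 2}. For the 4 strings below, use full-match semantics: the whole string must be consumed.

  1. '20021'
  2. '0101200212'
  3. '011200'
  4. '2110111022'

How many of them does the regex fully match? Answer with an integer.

2

1 → match
2 → no match
3 → match
4 → no match
Total matched: 2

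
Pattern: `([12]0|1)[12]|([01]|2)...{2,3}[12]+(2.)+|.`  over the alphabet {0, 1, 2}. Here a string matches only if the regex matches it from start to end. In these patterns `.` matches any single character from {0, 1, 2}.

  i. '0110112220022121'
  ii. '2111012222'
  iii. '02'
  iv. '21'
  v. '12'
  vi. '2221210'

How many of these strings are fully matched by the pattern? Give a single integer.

i → no match
ii. '2111012222' → match
iii. '02' → no match
iv. '21' → no match
v. '12' → match
vi. '2221210' → no match
Total matched: 2

2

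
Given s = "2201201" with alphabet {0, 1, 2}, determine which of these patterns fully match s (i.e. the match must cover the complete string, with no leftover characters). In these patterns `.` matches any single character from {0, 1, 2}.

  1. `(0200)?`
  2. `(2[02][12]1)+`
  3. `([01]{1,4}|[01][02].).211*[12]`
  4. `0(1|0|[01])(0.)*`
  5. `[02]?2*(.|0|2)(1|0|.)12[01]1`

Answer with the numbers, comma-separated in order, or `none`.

1 → no match
2 → no match
3 → no match
4 → no match — must start with "0"
5 → match

5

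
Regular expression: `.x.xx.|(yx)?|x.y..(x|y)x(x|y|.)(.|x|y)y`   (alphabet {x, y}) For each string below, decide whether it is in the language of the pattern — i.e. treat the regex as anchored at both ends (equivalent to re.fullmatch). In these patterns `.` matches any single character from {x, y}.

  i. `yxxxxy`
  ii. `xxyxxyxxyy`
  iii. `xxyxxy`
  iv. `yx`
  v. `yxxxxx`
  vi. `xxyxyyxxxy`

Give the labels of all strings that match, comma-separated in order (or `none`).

i. `yxxxxy` → match
ii. `xxyxxyxxyy` → match
iii. `xxyxxy` → match
iv. `yx` → match
v. `yxxxxx` → match
vi. `xxyxyyxxxy` → match

i, ii, iii, iv, v, vi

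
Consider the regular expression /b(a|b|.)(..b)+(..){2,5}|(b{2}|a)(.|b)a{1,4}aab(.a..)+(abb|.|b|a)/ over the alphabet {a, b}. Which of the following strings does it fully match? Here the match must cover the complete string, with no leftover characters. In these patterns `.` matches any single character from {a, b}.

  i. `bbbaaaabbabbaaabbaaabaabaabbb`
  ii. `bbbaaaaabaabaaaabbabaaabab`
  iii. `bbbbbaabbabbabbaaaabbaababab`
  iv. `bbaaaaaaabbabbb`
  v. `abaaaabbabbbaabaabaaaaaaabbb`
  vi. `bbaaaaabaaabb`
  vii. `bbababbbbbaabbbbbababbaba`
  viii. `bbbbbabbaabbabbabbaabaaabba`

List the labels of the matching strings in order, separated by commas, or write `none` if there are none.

i → match
ii → match
iii → no match
iv → match
v → match
vi → match
vii → no match
viii → match

i, ii, iv, v, vi, viii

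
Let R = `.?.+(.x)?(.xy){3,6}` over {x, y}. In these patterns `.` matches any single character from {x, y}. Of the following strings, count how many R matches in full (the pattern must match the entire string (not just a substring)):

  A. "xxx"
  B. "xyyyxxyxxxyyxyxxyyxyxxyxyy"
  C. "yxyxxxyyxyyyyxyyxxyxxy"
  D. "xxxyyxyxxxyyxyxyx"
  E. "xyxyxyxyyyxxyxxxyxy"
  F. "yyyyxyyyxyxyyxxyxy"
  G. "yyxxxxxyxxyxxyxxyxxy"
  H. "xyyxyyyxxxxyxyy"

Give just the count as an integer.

A → no match — must end with "xy"
B → no match — must end with "xy"
C → no match
D → no match — must end with "xy"
E → no match
F → no match
G → match
H → no match — must end with "xy"
Total matched: 1

1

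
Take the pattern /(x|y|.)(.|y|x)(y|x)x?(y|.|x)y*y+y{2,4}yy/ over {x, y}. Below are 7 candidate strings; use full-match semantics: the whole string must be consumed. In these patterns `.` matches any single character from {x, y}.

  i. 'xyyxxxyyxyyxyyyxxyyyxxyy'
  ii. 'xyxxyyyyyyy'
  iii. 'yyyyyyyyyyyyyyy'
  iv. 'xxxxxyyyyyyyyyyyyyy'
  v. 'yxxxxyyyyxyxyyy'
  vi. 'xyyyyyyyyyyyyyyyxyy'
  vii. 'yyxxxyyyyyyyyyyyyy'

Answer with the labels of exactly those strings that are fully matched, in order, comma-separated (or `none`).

i → no match — must end with 'yyy'
ii. 'xyxxyyyyyyy' → match
iii → match
iv → match
v → no match
vi → no match — must end with 'yyy'
vii → match

ii, iii, iv, vii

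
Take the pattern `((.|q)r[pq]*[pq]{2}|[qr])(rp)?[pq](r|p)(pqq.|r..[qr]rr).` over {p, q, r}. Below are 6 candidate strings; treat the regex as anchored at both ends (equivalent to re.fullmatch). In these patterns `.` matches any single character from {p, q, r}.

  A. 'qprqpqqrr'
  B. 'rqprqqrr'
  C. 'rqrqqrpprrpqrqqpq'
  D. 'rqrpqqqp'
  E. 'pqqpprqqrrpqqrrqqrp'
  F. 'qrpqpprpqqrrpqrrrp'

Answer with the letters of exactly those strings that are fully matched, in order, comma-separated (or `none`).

A → no match
B → no match
C → no match
D → match
E → no match
F → no match

D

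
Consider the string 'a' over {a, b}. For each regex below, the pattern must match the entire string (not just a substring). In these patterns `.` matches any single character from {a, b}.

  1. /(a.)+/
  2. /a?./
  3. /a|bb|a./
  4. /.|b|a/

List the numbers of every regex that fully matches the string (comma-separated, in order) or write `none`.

2, 3, 4

1 → no match
2 → match
3 → match
4 → match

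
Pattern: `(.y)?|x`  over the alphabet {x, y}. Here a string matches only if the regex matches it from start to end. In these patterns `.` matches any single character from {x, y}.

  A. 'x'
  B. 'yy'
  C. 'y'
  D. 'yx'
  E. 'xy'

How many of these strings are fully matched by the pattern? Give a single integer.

A. 'x' → match
B. 'yy' → match
C. 'y' → no match
D. 'yx' → no match
E. 'xy' → match
Total matched: 3

3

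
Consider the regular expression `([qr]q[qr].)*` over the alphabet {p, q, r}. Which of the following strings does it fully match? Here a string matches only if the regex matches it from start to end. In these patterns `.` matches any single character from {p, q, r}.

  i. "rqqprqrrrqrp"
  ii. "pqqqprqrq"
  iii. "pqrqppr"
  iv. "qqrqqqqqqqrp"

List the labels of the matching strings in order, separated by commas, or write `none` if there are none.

i, iv

i → match
ii → no match
iii → no match
iv → match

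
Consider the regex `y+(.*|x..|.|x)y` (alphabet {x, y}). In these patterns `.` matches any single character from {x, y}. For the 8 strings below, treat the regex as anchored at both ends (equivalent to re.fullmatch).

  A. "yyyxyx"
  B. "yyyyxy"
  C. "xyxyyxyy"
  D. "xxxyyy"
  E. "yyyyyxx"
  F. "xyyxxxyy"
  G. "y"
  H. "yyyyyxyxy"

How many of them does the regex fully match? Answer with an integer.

A → no match — must end with "y"
B → match
C → no match — must start with "y"
D → no match — must start with "y"
E → no match — must end with "y"
F → no match — must start with "y"
G → no match
H → match
Total matched: 2

2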